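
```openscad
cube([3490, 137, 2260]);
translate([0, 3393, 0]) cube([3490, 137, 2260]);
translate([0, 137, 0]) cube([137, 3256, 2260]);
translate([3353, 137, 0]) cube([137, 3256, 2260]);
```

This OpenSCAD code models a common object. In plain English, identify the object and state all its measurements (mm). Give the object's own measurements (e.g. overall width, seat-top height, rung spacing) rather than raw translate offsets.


The wall frame of a small rectangular building: four walls, each 2260 mm tall and 137 mm thick, enclosing a footprint 3490 mm (x) by 3530 mm (y) outside-to-outside, with no floor or roof. The front and back walls (the −y and +y sides) span the full width; the two side walls fit between them.


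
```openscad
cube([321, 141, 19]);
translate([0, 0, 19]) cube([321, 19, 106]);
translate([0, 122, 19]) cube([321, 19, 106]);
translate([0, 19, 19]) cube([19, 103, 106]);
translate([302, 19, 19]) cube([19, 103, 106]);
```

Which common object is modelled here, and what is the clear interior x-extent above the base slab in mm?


An open box. The internal width is 283 mm.

A 321×141 base slab with four walls standing on it — an open box. The base is 321 mm wide and the walls are 19 mm thick, so the internal width is 321 − 2 × 19 = 283 mm.


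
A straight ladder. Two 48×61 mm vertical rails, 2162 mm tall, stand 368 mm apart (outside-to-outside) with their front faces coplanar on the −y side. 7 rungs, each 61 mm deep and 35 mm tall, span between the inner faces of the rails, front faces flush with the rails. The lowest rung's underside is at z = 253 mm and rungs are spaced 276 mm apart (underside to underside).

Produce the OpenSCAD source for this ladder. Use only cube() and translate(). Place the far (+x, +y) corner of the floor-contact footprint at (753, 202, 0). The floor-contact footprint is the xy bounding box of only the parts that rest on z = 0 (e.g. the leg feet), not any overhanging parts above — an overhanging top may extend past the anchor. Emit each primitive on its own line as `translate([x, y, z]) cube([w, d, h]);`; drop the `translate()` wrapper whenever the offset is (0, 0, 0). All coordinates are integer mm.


translate([385, 141, 0]) cube([48, 61, 2162]);
translate([705, 141, 0]) cube([48, 61, 2162]);
translate([433, 141, 253]) cube([272, 61, 35]);
translate([433, 141, 529]) cube([272, 61, 35]);
translate([433, 141, 805]) cube([272, 61, 35]);
translate([433, 141, 1081]) cube([272, 61, 35]);
translate([433, 141, 1357]) cube([272, 61, 35]);
translate([433, 141, 1633]) cube([272, 61, 35]);
translate([433, 141, 1909]) cube([272, 61, 35]);


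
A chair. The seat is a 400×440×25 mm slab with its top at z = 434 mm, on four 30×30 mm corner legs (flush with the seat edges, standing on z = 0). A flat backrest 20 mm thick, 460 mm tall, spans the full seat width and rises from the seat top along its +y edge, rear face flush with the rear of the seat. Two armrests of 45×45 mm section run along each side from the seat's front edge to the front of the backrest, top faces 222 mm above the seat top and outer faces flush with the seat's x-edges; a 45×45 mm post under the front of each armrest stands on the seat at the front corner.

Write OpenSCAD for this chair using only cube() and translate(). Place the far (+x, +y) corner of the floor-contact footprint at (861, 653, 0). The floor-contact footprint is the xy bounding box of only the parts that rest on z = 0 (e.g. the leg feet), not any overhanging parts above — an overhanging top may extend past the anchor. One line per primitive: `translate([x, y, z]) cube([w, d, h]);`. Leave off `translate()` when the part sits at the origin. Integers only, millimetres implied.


// leg_h = 434 - 25 = 409
// arm post h = 222 - 45 = 177
translate([461, 213, 409]) cube([400, 440, 25]);
translate([461, 213, 0]) cube([30, 30, 409]);
translate([831, 213, 0]) cube([30, 30, 409]);
translate([461, 623, 0]) cube([30, 30, 409]);
translate([831, 623, 0]) cube([30, 30, 409]);
translate([461, 633, 434]) cube([400, 20, 460]);
translate([461, 213, 611]) cube([45, 420, 45]);
translate([816, 213, 611]) cube([45, 420, 45]);
translate([461, 213, 434]) cube([45, 45, 177]);
translate([816, 213, 434]) cube([45, 45, 177]);


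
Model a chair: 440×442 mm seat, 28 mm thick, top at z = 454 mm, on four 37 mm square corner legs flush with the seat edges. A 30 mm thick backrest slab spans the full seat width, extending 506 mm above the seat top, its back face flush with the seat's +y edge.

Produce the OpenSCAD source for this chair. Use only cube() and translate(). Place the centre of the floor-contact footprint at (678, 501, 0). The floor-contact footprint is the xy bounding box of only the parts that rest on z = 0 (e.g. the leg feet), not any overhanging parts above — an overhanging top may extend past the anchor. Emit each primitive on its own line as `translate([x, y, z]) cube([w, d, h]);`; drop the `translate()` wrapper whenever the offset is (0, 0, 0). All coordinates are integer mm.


translate([458, 280, 426]) cube([440, 442, 28]);
translate([458, 280, 0]) cube([37, 37, 426]);
translate([861, 280, 0]) cube([37, 37, 426]);
translate([458, 685, 0]) cube([37, 37, 426]);
translate([861, 685, 0]) cube([37, 37, 426]);
translate([458, 692, 454]) cube([440, 30, 506]);


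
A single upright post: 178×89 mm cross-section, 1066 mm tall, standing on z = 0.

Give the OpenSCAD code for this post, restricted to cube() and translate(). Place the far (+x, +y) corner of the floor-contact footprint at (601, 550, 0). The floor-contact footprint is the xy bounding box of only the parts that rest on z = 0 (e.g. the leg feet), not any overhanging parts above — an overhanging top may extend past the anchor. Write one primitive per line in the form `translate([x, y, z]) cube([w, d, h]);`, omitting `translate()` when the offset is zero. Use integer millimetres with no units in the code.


translate([423, 461, 0]) cube([178, 89, 1066]);


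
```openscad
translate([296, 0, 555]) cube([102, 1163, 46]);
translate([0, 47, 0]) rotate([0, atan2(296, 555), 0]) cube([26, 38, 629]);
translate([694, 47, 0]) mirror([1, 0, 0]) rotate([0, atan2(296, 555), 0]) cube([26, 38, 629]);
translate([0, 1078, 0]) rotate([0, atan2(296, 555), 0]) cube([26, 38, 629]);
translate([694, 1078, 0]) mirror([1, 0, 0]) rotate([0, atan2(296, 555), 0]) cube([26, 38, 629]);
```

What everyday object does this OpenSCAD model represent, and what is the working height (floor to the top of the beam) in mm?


A sawhorse. The overall height is 601 mm.

A beam across two mirrored pairs of raked legs — a sawhorse. The beam's underside is at z = 555 (matching the legs' vertical rise in atan2(296, 555)) and the beam is 46 mm tall, so its top is at 555 + 46 = 601 mm. The raked legs top out at the beam's underside, so that is the highest point.


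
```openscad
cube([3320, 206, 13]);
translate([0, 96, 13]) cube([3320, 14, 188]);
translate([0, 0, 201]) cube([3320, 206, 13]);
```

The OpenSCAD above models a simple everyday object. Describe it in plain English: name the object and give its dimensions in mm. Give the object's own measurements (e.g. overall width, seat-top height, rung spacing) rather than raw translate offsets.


An I-beam lying along x, 3320 mm long. Overall section height 214 mm. Two flanges 206 mm wide (y) and 13 mm thick, one on the floor and one at the top; a web 14 mm thick runs between them, centred on the flange width.


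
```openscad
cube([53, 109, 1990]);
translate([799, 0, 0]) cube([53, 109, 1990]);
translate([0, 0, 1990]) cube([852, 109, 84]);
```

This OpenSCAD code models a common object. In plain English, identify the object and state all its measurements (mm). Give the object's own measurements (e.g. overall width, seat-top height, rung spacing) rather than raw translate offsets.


A door frame. The clear opening is 746 mm wide and 1990 mm high. Two 53 mm wide jambs, 109 mm deep, stand either side of the opening from the floor to the top of the opening. A 84 mm thick head sits across the top of both jambs, spanning the full outside width of the frame.


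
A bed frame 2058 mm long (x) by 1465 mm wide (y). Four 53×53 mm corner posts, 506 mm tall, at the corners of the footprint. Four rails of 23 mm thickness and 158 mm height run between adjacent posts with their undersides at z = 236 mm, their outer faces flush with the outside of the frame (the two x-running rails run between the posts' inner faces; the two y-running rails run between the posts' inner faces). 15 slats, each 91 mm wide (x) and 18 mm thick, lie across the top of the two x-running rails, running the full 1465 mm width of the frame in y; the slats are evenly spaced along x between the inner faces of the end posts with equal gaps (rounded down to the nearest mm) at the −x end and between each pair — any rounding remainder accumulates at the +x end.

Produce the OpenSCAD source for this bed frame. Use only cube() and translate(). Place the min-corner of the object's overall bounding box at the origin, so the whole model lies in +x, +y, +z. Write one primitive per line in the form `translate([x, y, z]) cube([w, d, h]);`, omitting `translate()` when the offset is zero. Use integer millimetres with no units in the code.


// slat z = rail_z + rail_h = 236 + 158 = 394
// slat gap = ⌊(1952 − 15·91) / 16⌋ = 36
cube([53, 53, 506]);
translate([0, 1412, 0]) cube([53, 53, 506]);
translate([2005, 0, 0]) cube([53, 53, 506]);
translate([2005, 1412, 0]) cube([53, 53, 506]);
translate([53, 0, 236]) cube([1952, 23, 158]);
translate([53, 1442, 236]) cube([1952, 23, 158]);
translate([0, 53, 236]) cube([23, 1359, 158]);
translate([2035, 53, 236]) cube([23, 1359, 158]);
translate([89, 0, 394]) cube([91, 1465, 18]);
translate([216, 0, 394]) cube([91, 1465, 18]);
translate([343, 0, 394]) cube([91, 1465, 18]);
translate([470, 0, 394]) cube([91, 1465, 18]);
translate([597, 0, 394]) cube([91, 1465, 18]);
translate([724, 0, 394]) cube([91, 1465, 18]);
translate([851, 0, 394]) cube([91, 1465, 18]);
translate([978, 0, 394]) cube([91, 1465, 18]);
translate([1105, 0, 394]) cube([91, 1465, 18]);
translate([1232, 0, 394]) cube([91, 1465, 18]);
translate([1359, 0, 394]) cube([91, 1465, 18]);
translate([1486, 0, 394]) cube([91, 1465, 18]);
translate([1613, 0, 394]) cube([91, 1465, 18]);
translate([1740, 0, 394]) cube([91, 1465, 18]);
translate([1867, 0, 394]) cube([91, 1465, 18]);


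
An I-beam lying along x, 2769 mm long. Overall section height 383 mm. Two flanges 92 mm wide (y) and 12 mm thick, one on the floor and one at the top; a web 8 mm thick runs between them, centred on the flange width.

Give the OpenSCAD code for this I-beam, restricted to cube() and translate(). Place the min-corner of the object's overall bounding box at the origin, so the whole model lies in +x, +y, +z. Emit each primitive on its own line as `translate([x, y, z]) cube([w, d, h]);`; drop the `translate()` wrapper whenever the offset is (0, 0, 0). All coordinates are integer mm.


cube([2769, 92, 12]);
translate([0, 42, 12]) cube([2769, 8, 359]);
translate([0, 0, 371]) cube([2769, 92, 12]);


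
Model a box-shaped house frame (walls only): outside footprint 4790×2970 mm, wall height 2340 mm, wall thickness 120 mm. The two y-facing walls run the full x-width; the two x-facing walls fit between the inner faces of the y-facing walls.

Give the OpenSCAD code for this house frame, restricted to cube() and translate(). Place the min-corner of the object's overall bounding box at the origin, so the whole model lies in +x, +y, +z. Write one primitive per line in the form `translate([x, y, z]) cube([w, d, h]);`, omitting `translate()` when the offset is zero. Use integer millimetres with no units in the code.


cube([4790, 120, 2340]);
translate([0, 2850, 0]) cube([4790, 120, 2340]);
translate([0, 120, 0]) cube([120, 2730, 2340]);
translate([4670, 120, 0]) cube([120, 2730, 2340]);


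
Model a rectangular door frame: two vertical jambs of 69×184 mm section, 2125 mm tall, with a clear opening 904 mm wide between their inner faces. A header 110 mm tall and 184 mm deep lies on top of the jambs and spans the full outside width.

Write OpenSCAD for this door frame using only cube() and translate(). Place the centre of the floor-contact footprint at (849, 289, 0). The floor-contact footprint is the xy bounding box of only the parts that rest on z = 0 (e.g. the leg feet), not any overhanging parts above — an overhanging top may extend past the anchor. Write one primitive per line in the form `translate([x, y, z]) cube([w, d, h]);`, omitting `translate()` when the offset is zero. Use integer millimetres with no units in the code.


translate([328, 197, 0]) cube([69, 184, 2125]);
translate([1301, 197, 0]) cube([69, 184, 2125]);
translate([328, 197, 2125]) cube([1042, 184, 110]);


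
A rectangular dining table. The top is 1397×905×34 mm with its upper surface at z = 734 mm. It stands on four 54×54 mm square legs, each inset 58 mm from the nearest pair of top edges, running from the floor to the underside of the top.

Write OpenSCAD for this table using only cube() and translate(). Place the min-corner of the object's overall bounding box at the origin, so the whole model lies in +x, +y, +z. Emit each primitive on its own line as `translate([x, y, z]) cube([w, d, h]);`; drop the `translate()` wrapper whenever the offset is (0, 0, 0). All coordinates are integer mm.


translate([0, 0, 700]) cube([1397, 905, 34]);
translate([58, 58, 0]) cube([54, 54, 700]);
translate([1285, 58, 0]) cube([54, 54, 700]);
translate([58, 793, 0]) cube([54, 54, 700]);
translate([1285, 793, 0]) cube([54, 54, 700]);


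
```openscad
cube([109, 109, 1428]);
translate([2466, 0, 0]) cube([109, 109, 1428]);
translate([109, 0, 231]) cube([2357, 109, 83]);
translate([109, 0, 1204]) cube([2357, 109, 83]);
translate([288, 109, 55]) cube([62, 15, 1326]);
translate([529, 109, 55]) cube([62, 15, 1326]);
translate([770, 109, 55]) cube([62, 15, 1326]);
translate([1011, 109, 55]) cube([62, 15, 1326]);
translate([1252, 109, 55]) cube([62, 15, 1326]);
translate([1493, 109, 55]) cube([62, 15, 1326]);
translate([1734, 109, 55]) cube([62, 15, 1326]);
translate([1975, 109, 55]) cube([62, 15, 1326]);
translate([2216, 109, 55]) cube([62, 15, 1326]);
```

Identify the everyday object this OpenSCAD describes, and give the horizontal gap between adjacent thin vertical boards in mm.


A fence section. The picket gap is 179 mm.

Two posts, two rails, 9 pickets — a fence section. Span 2357 mm holds 9 pickets of 62 mm with 10 equal gaps: ⌊(2357 − 9·62) / 10⌋ = 179 mm.


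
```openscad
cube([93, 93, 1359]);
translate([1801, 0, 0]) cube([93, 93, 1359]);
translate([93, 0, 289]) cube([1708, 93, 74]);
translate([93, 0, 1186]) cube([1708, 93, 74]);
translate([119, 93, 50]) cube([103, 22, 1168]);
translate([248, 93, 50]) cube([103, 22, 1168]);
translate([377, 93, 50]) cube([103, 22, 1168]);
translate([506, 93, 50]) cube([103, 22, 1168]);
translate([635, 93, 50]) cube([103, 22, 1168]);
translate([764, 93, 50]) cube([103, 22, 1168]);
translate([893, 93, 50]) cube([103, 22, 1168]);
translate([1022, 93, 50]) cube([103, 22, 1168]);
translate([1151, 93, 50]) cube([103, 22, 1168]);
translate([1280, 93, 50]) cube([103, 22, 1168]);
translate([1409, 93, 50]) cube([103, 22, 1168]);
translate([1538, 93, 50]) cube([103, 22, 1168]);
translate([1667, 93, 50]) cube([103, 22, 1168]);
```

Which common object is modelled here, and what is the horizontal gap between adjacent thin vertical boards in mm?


A fence section. The picket gap is 26 mm.

Two posts, two rails, 13 pickets — a fence section. Span 1708 mm holds 13 pickets of 103 mm with 14 equal gaps: ⌊(1708 − 13·103) / 14⌋ = 26 mm.


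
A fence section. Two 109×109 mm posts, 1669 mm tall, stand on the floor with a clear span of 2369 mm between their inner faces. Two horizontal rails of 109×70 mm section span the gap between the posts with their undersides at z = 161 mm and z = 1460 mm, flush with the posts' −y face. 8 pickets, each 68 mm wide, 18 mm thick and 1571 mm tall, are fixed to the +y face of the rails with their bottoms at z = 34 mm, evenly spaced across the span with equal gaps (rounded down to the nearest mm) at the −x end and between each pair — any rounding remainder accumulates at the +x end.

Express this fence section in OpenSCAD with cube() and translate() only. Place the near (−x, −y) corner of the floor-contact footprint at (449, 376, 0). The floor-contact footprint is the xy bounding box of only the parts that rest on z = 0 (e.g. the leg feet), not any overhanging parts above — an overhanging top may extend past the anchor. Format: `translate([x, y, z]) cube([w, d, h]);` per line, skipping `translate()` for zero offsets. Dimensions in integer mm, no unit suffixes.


translate([449, 376, 0]) cube([109, 109, 1669]);
translate([2927, 376, 0]) cube([109, 109, 1669]);
translate([558, 376, 161]) cube([2369, 109, 70]);
translate([558, 376, 1460]) cube([2369, 109, 70]);
translate([760, 485, 34]) cube([68, 18, 1571]);
translate([1030, 485, 34]) cube([68, 18, 1571]);
translate([1300, 485, 34]) cube([68, 18, 1571]);
translate([1570, 485, 34]) cube([68, 18, 1571]);
translate([1840, 485, 34]) cube([68, 18, 1571]);
translate([2110, 485, 34]) cube([68, 18, 1571]);
translate([2380, 485, 34]) cube([68, 18, 1571]);
translate([2650, 485, 34]) cube([68, 18, 1571]);


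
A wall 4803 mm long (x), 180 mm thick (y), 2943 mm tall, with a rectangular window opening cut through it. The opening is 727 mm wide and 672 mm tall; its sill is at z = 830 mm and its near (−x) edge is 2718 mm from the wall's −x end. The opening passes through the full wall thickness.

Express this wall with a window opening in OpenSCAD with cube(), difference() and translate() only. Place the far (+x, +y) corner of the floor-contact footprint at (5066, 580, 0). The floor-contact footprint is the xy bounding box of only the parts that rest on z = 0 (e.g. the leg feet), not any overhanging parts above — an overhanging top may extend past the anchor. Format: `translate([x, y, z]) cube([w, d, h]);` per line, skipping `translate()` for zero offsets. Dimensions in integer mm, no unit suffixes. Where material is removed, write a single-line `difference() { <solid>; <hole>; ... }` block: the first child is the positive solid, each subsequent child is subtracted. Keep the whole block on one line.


difference() { translate([263, 400, 0]) cube([4803, 180, 2943]); translate([2981, 400, 830]) cube([727, 180, 672]); }


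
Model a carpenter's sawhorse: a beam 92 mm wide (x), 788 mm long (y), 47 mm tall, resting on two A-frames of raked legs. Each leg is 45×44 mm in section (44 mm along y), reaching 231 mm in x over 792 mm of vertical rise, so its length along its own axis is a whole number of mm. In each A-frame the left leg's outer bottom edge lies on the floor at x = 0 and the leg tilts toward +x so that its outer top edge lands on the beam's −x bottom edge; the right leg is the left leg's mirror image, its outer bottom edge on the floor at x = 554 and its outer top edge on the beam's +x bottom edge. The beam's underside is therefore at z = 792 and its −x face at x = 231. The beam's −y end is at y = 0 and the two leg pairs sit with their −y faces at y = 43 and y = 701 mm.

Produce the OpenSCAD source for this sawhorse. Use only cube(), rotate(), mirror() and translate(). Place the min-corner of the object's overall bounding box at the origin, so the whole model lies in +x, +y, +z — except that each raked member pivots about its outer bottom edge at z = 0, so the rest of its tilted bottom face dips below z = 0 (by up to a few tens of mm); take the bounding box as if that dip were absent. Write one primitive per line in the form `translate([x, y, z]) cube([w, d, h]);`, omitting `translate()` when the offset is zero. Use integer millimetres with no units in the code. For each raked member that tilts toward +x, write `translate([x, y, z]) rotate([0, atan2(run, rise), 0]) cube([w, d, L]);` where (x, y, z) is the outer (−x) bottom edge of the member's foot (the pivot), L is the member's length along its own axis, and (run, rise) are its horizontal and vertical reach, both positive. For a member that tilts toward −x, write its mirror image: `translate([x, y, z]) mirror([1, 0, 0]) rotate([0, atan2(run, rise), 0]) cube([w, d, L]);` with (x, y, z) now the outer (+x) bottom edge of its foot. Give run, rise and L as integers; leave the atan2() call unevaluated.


translate([231, 0, 792]) cube([92, 788, 47]);
translate([0, 43, 0]) rotate([0, atan2(231, 792), 0]) cube([45, 44, 825]);
translate([554, 43, 0]) mirror([1, 0, 0]) rotate([0, atan2(231, 792), 0]) cube([45, 44, 825]);
translate([0, 701, 0]) rotate([0, atan2(231, 792), 0]) cube([45, 44, 825]);
translate([554, 701, 0]) mirror([1, 0, 0]) rotate([0, atan2(231, 792), 0]) cube([45, 44, 825]);


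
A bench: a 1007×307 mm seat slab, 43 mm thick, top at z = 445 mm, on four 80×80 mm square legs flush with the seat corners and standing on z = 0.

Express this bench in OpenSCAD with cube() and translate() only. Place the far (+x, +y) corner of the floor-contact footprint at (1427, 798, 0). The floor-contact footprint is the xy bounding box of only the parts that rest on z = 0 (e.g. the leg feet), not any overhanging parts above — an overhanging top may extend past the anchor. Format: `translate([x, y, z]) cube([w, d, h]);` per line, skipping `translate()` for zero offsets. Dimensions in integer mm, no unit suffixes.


translate([420, 491, 402]) cube([1007, 307, 43]);
translate([420, 491, 0]) cube([80, 80, 402]);
translate([420, 718, 0]) cube([80, 80, 402]);
translate([1347, 491, 0]) cube([80, 80, 402]);
translate([1347, 718, 0]) cube([80, 80, 402]);


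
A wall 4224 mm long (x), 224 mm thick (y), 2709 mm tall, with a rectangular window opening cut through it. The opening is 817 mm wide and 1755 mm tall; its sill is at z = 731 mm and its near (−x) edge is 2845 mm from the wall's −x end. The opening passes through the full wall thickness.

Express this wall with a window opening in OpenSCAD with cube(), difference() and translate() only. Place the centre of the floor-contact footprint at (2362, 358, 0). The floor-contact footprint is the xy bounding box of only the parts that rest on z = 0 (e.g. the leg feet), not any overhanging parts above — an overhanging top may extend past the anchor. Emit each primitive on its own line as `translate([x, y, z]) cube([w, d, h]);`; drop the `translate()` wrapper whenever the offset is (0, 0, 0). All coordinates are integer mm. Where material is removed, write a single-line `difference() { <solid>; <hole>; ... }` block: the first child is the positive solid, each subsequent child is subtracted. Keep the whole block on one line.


difference() { translate([250, 246, 0]) cube([4224, 224, 2709]); translate([3095, 246, 731]) cube([817, 224, 1755]); }


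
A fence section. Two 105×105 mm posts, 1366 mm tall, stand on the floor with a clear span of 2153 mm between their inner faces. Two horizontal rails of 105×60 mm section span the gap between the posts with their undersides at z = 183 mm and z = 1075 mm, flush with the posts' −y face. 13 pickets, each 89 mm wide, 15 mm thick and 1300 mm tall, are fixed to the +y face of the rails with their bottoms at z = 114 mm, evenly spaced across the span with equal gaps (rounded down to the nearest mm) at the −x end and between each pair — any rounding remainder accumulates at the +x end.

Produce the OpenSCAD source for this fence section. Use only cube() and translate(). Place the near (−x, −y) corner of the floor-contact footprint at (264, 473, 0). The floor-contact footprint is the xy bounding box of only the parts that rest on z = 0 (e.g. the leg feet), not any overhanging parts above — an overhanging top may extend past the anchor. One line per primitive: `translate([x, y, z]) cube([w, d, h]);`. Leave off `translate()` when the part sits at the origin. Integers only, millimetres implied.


translate([264, 473, 0]) cube([105, 105, 1366]);
translate([2522, 473, 0]) cube([105, 105, 1366]);
translate([369, 473, 183]) cube([2153, 105, 60]);
translate([369, 473, 1075]) cube([2153, 105, 60]);
translate([440, 578, 114]) cube([89, 15, 1300]);
translate([600, 578, 114]) cube([89, 15, 1300]);
translate([760, 578, 114]) cube([89, 15, 1300]);
translate([920, 578, 114]) cube([89, 15, 1300]);
translate([1080, 578, 114]) cube([89, 15, 1300]);
translate([1240, 578, 114]) cube([89, 15, 1300]);
translate([1400, 578, 114]) cube([89, 15, 1300]);
translate([1560, 578, 114]) cube([89, 15, 1300]);
translate([1720, 578, 114]) cube([89, 15, 1300]);
translate([1880, 578, 114]) cube([89, 15, 1300]);
translate([2040, 578, 114]) cube([89, 15, 1300]);
translate([2200, 578, 114]) cube([89, 15, 1300]);
translate([2360, 578, 114]) cube([89, 15, 1300]);


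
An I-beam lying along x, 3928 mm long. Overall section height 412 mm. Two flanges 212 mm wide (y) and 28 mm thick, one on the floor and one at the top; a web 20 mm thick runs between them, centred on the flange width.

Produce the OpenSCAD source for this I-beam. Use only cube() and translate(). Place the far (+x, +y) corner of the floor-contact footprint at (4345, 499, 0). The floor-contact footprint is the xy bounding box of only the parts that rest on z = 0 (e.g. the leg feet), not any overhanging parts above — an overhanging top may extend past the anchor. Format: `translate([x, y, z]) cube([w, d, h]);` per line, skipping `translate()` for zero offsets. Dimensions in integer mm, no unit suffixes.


translate([417, 287, 0]) cube([3928, 212, 28]);
translate([417, 383, 28]) cube([3928, 20, 356]);
translate([417, 287, 384]) cube([3928, 212, 28]);


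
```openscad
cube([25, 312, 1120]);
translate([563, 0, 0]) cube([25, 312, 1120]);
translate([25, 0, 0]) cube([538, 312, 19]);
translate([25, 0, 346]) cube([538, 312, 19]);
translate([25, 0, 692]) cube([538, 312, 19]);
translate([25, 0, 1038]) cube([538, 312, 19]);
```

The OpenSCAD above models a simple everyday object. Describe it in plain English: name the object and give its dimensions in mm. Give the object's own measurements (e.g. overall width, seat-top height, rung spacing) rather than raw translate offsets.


An open bookshelf. Two side panels, each 25 mm thick, 312 mm deep and 1120 mm tall, stand 588 mm apart (outside-to-outside). Between them sit 4 shelves, each 19 mm thick and 312 mm deep, spanning the full gap between the sides. The bottom shelf rests on the floor (its underside at z = 0) and the clear gap between one shelf's top and the next shelf's underside is 327 mm.


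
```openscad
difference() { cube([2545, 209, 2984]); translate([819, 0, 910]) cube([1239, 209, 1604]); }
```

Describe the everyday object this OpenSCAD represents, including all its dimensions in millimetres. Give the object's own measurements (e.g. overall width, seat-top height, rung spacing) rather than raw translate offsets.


A wall 2545 mm long (x), 209 mm thick (y), 2984 mm tall, with a rectangular window opening cut through it. The opening is 1239 mm wide and 1604 mm tall; its sill is at z = 910 mm and its near (−x) edge is 819 mm from the wall's −x end. The opening passes through the full wall thickness.


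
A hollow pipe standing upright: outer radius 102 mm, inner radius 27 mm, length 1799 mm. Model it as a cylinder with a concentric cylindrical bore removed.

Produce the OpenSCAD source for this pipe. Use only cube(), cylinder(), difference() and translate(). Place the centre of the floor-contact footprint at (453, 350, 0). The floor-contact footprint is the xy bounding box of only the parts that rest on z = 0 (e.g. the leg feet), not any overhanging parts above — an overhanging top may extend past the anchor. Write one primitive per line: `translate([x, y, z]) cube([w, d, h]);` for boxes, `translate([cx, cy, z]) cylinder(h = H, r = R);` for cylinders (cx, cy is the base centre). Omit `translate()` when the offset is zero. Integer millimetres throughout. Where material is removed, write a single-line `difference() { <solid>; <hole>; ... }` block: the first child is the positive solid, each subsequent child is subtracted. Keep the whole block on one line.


difference() { translate([453, 350, 0]) cylinder(h = 1799, r = 102); translate([453, 350, 0]) cylinder(h = 1799, r = 27); }


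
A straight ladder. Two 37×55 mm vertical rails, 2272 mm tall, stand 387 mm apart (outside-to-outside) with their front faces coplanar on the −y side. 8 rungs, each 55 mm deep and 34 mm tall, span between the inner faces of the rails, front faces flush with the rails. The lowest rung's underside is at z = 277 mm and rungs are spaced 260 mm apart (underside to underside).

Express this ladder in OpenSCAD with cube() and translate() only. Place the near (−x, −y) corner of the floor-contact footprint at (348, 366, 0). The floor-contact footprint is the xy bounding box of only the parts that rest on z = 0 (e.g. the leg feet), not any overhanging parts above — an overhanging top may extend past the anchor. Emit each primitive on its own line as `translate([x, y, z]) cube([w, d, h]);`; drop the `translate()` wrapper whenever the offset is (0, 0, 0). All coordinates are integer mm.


// rung span = 387 - 2*37 = 313
// rung[k] z = 277 + k*260
translate([348, 366, 0]) cube([37, 55, 2272]);
translate([698, 366, 0]) cube([37, 55, 2272]);
translate([385, 366, 277]) cube([313, 55, 34]);
translate([385, 366, 537]) cube([313, 55, 34]);
translate([385, 366, 797]) cube([313, 55, 34]);
translate([385, 366, 1057]) cube([313, 55, 34]);
translate([385, 366, 1317]) cube([313, 55, 34]);
translate([385, 366, 1577]) cube([313, 55, 34]);
translate([385, 366, 1837]) cube([313, 55, 34]);
translate([385, 366, 2097]) cube([313, 55, 34]);


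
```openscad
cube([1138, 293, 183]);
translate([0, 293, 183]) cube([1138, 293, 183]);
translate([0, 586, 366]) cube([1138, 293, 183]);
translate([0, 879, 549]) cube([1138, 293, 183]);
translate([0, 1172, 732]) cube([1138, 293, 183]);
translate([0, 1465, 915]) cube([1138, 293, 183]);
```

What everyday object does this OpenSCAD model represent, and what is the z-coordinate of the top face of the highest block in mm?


A staircase. The total rise is 1098 mm.

6 identical blocks, each offset up and back from the previous — a staircase. Each step is 183 mm tall and there are 6 of them, so the total rise is 6 × 183 = 1098 mm.


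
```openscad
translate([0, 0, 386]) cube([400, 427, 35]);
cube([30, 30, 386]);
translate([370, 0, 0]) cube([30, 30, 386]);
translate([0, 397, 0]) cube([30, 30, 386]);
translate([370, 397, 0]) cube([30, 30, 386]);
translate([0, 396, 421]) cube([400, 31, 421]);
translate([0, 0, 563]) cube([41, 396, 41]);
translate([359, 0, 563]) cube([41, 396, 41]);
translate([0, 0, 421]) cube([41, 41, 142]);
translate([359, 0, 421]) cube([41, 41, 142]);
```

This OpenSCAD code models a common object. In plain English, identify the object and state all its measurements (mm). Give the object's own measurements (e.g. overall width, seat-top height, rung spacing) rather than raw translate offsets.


A chair. The seat is a 400×427×35 mm slab with its top at z = 421 mm, on four 30×30 mm corner legs (flush with the seat edges, standing on z = 0). A flat backrest 31 mm thick, 421 mm tall, spans the full seat width and rises from the seat top along its +y edge, rear face flush with the rear of the seat. Two armrests of 41×41 mm section run along each side from the seat's front edge to the front of the backrest, top faces 183 mm above the seat top and outer faces flush with the seat's x-edges; a 41×41 mm post under the front of each armrest stands on the seat at the front corner.


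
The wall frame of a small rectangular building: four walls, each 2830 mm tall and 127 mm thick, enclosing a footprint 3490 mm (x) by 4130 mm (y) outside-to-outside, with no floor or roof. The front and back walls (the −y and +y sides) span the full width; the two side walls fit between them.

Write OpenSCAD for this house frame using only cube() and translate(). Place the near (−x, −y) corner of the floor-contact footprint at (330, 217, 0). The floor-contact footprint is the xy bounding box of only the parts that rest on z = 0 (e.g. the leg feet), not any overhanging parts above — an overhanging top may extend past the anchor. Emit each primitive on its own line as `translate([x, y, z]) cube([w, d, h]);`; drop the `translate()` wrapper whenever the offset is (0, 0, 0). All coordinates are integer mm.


translate([330, 217, 0]) cube([3490, 127, 2830]);
translate([330, 4220, 0]) cube([3490, 127, 2830]);
translate([330, 344, 0]) cube([127, 3876, 2830]);
translate([3693, 344, 0]) cube([127, 3876, 2830]);


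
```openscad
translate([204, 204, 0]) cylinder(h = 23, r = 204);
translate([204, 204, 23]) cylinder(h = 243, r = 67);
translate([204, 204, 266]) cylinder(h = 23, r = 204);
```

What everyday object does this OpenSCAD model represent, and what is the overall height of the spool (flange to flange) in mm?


A spool. The overall height is 289 mm.

Three coaxial cylinders, large–small–large — a spool. Two 23 mm flanges and a 243 mm core give 23 + 243 + 23 = 289 mm.


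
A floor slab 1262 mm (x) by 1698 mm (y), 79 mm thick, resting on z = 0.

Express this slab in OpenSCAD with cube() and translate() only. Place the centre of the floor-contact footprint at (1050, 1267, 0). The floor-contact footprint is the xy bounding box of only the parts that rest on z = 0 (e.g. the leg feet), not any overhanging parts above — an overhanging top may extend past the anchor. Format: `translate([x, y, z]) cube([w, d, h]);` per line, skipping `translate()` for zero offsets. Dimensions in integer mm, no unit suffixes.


translate([419, 418, 0]) cube([1262, 1698, 79]);


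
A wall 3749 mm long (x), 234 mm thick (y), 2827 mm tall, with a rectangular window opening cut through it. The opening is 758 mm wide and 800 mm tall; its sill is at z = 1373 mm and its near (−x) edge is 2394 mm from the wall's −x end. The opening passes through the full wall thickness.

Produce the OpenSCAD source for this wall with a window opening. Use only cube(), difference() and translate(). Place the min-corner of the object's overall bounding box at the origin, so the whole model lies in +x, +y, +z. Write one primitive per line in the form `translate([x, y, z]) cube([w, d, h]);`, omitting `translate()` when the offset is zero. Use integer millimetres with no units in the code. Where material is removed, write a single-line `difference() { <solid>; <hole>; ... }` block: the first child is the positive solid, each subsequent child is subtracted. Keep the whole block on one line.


difference() { cube([3749, 234, 2827]); translate([2394, 0, 1373]) cube([758, 234, 800]); }


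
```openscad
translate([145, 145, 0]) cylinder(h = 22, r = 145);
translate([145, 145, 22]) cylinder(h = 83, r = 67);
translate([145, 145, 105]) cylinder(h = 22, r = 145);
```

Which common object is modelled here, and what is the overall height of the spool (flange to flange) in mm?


A spool. The overall height is 127 mm.

Three coaxial cylinders, large–small–large — a spool. Two 22 mm flanges and a 83 mm core give 22 + 83 + 22 = 127 mm.


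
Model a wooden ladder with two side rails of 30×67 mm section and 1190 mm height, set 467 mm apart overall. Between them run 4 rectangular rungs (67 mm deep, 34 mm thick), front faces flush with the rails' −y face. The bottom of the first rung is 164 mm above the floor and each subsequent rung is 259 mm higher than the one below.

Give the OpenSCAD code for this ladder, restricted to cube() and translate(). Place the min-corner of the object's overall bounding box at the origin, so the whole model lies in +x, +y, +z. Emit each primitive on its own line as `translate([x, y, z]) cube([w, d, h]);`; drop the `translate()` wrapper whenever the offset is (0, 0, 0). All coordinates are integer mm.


// rung span = 467 - 2*30 = 407
// rung[k] z = 164 + k*259
cube([30, 67, 1190]);
translate([437, 0, 0]) cube([30, 67, 1190]);
translate([30, 0, 164]) cube([407, 67, 34]);
translate([30, 0, 423]) cube([407, 67, 34]);
translate([30, 0, 682]) cube([407, 67, 34]);
translate([30, 0, 941]) cube([407, 67, 34]);


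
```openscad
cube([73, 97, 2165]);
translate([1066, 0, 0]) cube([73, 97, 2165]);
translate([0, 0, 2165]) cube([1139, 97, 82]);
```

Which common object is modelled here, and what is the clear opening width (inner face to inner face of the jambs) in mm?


A door frame. The clear opening width is 993 mm.

Two 2165 mm tall posts with a header on top — a door frame. The left jamb is 73 mm wide at x = 0; the right jamb starts at x = 1066. The clear opening is 1066 − 73 = 993 mm.


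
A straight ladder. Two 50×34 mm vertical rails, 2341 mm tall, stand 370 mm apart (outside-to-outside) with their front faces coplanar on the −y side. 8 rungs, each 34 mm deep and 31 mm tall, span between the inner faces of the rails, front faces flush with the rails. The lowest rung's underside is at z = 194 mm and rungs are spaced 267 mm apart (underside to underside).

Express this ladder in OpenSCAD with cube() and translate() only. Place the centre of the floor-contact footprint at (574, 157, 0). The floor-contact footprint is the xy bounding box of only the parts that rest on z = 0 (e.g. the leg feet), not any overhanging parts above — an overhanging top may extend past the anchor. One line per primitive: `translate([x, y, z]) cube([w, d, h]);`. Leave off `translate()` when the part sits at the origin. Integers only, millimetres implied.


translate([389, 140, 0]) cube([50, 34, 2341]);
translate([709, 140, 0]) cube([50, 34, 2341]);
translate([439, 140, 194]) cube([270, 34, 31]);
translate([439, 140, 461]) cube([270, 34, 31]);
translate([439, 140, 728]) cube([270, 34, 31]);
translate([439, 140, 995]) cube([270, 34, 31]);
translate([439, 140, 1262]) cube([270, 34, 31]);
translate([439, 140, 1529]) cube([270, 34, 31]);
translate([439, 140, 1796]) cube([270, 34, 31]);
translate([439, 140, 2063]) cube([270, 34, 31]);


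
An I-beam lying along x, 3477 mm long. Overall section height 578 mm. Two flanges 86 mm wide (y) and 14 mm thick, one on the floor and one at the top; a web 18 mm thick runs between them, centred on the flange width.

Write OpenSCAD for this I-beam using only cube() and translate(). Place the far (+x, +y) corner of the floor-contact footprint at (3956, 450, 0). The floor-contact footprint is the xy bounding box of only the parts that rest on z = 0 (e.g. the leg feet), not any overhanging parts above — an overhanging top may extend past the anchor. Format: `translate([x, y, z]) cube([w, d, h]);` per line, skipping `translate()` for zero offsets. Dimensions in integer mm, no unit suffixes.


translate([479, 364, 0]) cube([3477, 86, 14]);
translate([479, 398, 14]) cube([3477, 18, 550]);
translate([479, 364, 564]) cube([3477, 86, 14]);


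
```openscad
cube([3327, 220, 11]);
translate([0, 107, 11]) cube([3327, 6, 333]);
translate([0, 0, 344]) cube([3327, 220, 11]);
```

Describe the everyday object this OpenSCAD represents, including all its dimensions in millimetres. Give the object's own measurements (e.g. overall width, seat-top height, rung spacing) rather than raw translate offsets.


An I-beam lying along x, 3327 mm long. Overall section height 355 mm. Two flanges 220 mm wide (y) and 11 mm thick, one on the floor and one at the top; a web 6 mm thick runs between them, centred on the flange width.


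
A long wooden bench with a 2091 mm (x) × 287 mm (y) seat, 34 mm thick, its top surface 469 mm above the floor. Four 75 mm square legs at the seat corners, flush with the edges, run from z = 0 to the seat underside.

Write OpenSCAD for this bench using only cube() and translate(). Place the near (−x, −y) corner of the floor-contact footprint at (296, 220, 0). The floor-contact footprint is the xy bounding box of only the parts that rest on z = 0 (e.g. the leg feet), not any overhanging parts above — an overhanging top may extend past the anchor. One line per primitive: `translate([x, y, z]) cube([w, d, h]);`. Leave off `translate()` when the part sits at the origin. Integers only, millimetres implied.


translate([296, 220, 435]) cube([2091, 287, 34]);
translate([296, 220, 0]) cube([75, 75, 435]);
translate([296, 432, 0]) cube([75, 75, 435]);
translate([2312, 220, 0]) cube([75, 75, 435]);
translate([2312, 432, 0]) cube([75, 75, 435]);
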